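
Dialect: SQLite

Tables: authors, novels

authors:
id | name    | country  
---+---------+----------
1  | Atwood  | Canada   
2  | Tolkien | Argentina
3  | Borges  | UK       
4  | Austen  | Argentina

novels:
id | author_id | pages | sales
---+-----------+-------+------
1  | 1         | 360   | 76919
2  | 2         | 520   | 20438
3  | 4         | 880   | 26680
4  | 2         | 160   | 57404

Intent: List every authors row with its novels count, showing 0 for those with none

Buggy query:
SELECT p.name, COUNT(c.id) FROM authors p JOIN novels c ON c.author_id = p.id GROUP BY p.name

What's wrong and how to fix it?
Bug: An inner join excludes parents with zero children

Fix: Switch to LEFT JOIN to retain unmatched parent rows

Corrected query:
SELECT p.name, COUNT(c.id) FROM authors p LEFT JOIN novels c ON c.author_id = p.id GROUP BY p.name

Result:
name    | COUNT(c.id)
--------+------------
Atwood  | 1          
Austen  | 1          
Borges  | 0          
Tolkien | 2          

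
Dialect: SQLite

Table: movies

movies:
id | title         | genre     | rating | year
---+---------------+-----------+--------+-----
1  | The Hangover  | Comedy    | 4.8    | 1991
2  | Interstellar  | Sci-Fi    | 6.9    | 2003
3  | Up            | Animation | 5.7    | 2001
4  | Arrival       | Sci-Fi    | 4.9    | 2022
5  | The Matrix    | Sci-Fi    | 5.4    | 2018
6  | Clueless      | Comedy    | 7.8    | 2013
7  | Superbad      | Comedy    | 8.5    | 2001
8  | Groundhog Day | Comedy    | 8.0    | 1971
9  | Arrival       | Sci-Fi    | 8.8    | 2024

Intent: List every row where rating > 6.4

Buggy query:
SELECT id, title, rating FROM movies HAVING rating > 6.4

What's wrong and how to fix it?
Bug: This is a non-aggregate query (no GROUP BY, no aggregates), so in SQLite the HAVING clause is invalid here; a row-level condition belongs in WHERE

Fix: Replace HAVING with WHERE since the condition applies to individual rows

Corrected query:
SELECT id, title, rating FROM movies WHERE rating > 6.4

Result:
id | title         | rating
---+---------------+-------
2  | Interstellar  | 6.9   
6  | Clueless      | 7.8   
7  | Superbad      | 8.5   
8  | Groundhog Day | 8     
9  | Arrival       | 8.8   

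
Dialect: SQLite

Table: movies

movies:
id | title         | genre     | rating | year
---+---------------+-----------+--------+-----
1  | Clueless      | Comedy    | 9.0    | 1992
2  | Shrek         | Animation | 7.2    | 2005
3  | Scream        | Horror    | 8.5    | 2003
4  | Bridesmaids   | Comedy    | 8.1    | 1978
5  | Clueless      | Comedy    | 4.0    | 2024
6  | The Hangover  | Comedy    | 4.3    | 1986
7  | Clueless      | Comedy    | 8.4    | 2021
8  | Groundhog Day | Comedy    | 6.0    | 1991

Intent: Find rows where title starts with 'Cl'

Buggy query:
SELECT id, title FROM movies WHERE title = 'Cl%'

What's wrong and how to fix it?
Bug: Wildcards only work with LIKE; '=' treats '%' as a literal character

Fix: Use LIKE for wildcard pattern matching

Corrected query:
SELECT id, title FROM movies WHERE title LIKE 'Cl%'

Result:
id | title   
---+---------
1  | Clueless
5  | Clueless
7  | Clueless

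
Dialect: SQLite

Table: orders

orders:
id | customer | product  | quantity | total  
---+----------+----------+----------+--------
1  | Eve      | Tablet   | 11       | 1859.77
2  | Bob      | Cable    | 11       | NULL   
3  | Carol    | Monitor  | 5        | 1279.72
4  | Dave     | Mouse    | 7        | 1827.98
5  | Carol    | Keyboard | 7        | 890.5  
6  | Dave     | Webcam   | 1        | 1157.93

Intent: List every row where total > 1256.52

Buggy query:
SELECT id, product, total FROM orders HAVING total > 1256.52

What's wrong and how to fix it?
Bug: This is a non-aggregate query (no GROUP BY, no aggregates), so in SQLite the HAVING clause is invalid here; a row-level condition belongs in WHERE

Fix: Use WHERE for row-level filtering

Corrected query:
SELECT id, product, total FROM orders WHERE total > 1256.52

Result:
id | product | total  
---+---------+--------
1  | Tablet  | 1859.77
3  | Monitor | 1279.72
4  | Mouse   | 1827.98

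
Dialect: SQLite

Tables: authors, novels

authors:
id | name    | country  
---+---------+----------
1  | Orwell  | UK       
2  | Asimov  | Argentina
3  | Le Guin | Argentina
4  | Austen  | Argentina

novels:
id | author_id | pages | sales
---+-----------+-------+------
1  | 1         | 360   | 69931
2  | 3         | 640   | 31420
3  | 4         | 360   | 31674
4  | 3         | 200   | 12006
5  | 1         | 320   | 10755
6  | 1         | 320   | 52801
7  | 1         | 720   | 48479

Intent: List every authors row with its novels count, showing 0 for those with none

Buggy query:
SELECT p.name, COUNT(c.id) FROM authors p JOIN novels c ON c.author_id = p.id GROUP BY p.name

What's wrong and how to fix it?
Bug: INNER JOIN drops authors rows that have no matching novels rows

Fix: Switch to LEFT JOIN to retain unmatched parent rows

Corrected query:
SELECT p.name, COUNT(c.id) FROM authors p LEFT JOIN novels c ON c.author_id = p.id GROUP BY p.name

Result:
name    | COUNT(c.id)
--------+------------
Asimov  | 0          
Austen  | 1          
Le Guin | 2          
Orwell  | 4          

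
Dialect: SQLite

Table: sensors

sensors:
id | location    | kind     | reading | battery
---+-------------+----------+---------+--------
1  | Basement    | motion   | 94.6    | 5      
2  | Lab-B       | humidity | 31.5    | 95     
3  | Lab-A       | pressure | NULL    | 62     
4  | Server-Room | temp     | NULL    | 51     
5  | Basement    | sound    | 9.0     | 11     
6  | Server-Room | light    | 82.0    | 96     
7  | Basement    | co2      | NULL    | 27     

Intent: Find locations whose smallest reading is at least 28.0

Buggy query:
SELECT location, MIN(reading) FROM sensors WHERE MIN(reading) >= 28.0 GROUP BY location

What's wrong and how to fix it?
Bug: Aggregates like MIN are computed per group after WHERE runs

Fix: Use HAVING for the per-group MIN condition

Corrected query:
SELECT location, MIN(reading) FROM sensors GROUP BY location HAVING MIN(reading) >= 28.0

Result:
location    | MIN(reading)
------------+-------------
Lab-B       | 31.5        
Server-Room | 82          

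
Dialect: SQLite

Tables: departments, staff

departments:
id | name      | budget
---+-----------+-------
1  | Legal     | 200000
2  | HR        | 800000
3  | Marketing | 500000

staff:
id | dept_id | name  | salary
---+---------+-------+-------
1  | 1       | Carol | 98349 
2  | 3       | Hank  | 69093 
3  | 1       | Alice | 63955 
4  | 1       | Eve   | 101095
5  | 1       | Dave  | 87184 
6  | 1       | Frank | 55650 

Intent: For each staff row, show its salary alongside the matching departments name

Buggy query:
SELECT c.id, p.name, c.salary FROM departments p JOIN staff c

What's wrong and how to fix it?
Bug: JOIN with no ON clause produces a cartesian product; every staff row pairs with every departments row

Fix: Specify the join condition linking the foreign key to the parent id

Corrected query:
SELECT c.id, p.name, c.salary FROM departments p JOIN staff c ON c.dept_id = p.id

Result:
id | name      | salary
---+-----------+-------
1  | Legal     | 98349 
2  | Marketing | 69093 
3  | Legal     | 63955 
4  | Legal     | 101095
5  | Legal     | 87184 
6  | Legal     | 55650 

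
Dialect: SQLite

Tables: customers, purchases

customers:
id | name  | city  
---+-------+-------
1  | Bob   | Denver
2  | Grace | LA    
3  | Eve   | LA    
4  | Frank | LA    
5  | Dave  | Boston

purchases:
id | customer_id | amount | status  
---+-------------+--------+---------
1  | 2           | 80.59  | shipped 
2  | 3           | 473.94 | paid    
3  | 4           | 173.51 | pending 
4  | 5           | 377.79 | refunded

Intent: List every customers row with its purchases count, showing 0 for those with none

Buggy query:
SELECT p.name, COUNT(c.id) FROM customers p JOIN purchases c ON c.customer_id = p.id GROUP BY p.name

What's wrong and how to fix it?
Bug: INNER JOIN drops customers rows that have no matching purchases rows

Fix: Use LEFT JOIN so parents without children still appear (COUNT(c.id) gives 0)

Corrected query:
SELECT p.name, COUNT(c.id) FROM customers p LEFT JOIN purchases c ON c.customer_id = p.id GROUP BY p.name

Result:
name  | COUNT(c.id)
------+------------
Bob   | 0          
Dave  | 1          
Eve   | 1          
Frank | 1          
Grace | 1          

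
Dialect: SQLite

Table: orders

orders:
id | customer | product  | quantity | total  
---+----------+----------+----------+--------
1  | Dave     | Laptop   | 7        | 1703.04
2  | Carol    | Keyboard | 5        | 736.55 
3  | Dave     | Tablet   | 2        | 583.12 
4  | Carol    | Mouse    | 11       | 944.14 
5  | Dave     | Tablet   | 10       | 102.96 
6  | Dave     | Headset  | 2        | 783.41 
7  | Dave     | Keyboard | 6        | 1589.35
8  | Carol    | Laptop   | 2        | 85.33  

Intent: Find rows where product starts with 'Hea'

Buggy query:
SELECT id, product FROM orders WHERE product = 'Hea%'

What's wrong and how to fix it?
Bug: Wildcards only work with LIKE; '=' treats '%' as a literal character

Fix: Replace '=' with LIKE so 'Hea%' is treated as a pattern

Corrected query:
SELECT id, product FROM orders WHERE product LIKE 'Hea%'

Result:
id | product
---+--------
6  | Headset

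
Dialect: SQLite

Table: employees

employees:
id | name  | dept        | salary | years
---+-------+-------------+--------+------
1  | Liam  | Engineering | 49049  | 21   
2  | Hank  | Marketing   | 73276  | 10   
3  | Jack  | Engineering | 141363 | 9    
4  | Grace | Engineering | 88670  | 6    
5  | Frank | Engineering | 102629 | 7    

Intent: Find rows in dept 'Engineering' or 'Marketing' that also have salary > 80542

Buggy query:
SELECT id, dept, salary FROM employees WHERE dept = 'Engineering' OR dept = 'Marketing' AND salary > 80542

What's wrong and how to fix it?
Bug: AND binds tighter than OR, so this parses as dept = 'Engineering' OR (dept = 'Marketing' AND salary > 80542)

Fix: Add parentheses around the OR so the AND applies to both alternatives

Corrected query:
SELECT id, dept, salary FROM employees WHERE (dept = 'Engineering' OR dept = 'Marketing') AND salary > 80542

Result:
id | dept        | salary
---+-------------+-------
3  | Engineering | 141363
4  | Engineering | 88670 
5  | Engineering | 102629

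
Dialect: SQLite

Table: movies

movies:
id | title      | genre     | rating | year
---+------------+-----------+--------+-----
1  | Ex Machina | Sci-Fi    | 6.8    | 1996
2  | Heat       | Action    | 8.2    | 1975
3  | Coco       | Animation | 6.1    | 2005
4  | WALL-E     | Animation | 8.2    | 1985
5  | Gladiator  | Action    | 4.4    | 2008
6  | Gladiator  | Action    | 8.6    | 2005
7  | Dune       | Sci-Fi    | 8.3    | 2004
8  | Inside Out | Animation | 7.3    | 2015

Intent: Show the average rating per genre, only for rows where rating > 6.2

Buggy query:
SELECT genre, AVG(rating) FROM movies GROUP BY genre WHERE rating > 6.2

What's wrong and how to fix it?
Bug: Row-level WHERE must come before GROUP BY in the clause order

Fix: Move the WHERE clause before GROUP BY

Corrected query:
SELECT genre, AVG(rating) FROM movies WHERE rating > 6.2 GROUP BY genre

Result:
genre     | AVG(rating)
----------+------------
Action    | 8.4        
Animation | 7.75       
Sci-Fi    | 7.55       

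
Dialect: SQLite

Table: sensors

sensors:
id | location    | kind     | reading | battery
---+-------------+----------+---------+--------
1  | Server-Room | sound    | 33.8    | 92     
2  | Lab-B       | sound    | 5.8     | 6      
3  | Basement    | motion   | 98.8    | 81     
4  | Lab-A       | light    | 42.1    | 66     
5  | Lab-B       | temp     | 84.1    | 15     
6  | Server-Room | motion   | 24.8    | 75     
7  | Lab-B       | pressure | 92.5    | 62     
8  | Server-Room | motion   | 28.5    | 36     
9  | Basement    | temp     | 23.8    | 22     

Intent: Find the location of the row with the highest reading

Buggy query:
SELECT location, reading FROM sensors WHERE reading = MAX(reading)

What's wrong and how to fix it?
Bug: MAX(reading) is an aggregate and cannot be used directly in WHERE

Fix: Wrap MAX in a scalar subquery so WHERE compares against a single value

Corrected query:
SELECT location, reading FROM sensors WHERE reading = (SELECT MAX(reading) FROM sensors)

Result:
location | reading
---------+--------
Basement | 98.8   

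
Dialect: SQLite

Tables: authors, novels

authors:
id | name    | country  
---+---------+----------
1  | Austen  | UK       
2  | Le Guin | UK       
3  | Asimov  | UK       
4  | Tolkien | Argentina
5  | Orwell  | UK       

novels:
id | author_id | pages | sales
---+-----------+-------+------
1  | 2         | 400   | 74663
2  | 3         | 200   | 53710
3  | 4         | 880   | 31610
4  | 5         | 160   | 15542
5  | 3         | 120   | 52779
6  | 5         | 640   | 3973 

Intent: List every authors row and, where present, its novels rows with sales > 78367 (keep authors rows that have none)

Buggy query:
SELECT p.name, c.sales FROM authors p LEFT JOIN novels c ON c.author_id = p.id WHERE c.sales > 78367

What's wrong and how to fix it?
Bug: A WHERE condition on the right-hand table after LEFT JOIN drops unmatched parents

Fix: Put 'c.sales > 78367' in the JOIN's ON clause instead of WHERE

Corrected query:
SELECT p.name, c.sales FROM authors p LEFT JOIN novels c ON c.author_id = p.id AND c.sales > 78367

Result:
name    | sales
--------+------
Austen  | NULL 
Le Guin | NULL 
Asimov  | NULL 
Tolkien | NULL 
Orwell  | NULL 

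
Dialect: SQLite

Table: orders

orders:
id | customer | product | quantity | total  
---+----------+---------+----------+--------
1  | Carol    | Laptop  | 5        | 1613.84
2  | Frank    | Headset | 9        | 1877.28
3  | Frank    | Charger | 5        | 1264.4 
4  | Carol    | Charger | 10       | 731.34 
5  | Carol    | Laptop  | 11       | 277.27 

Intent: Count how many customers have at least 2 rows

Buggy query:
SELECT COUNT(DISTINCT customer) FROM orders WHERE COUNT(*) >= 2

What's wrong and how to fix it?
Bug: WHERE filters individual rows, not groups, so a group-level COUNT is invalid there

Fix: Use a subquery that GROUPs and filters with HAVING, then count its rows

Corrected query:
SELECT COUNT(*) FROM (SELECT customer FROM orders GROUP BY customer HAVING COUNT(*) >= 2)

Result:
COUNT(*)
--------
2       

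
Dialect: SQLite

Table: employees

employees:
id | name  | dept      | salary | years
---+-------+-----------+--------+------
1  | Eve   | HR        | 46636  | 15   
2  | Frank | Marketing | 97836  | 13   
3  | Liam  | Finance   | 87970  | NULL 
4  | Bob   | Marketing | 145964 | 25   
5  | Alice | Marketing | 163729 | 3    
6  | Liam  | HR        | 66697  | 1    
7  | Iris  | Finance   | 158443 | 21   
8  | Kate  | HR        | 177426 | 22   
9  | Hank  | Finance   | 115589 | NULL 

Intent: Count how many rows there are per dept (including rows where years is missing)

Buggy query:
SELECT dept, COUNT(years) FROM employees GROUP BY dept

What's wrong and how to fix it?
Bug: COUNT(years) skips NULLs, so groups with missing years are undercounted

Fix: Use COUNT(*) to count all rows regardless of NULL

Corrected query:
SELECT dept, COUNT(*) FROM employees GROUP BY dept

Result:
dept      | COUNT(*)
----------+---------
Finance   | 3       
HR        | 3       
Marketing | 3       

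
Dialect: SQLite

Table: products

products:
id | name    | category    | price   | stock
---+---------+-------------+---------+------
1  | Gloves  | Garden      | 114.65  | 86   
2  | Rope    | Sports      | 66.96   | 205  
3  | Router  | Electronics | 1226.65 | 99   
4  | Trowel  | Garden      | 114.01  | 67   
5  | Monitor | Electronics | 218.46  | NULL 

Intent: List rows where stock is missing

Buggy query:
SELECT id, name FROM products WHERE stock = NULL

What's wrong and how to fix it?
Bug: '= NULL' is always unknown in SQL three-valued logic, so no rows match

Fix: Replace '= NULL' with 'IS NULL'

Corrected query:
SELECT id, name FROM products WHERE stock IS NULL

Result:
id | name   
---+--------
5  | Monitor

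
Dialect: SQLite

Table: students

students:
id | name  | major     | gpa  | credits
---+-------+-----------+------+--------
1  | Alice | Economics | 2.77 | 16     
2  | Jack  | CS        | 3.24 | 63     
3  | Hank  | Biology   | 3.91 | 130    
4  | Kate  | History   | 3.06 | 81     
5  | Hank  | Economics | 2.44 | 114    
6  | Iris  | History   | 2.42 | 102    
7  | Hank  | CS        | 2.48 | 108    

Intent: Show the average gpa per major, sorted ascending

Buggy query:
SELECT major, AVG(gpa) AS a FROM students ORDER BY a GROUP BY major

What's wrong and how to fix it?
Bug: ORDER BY appears before GROUP BY; SQL clause order requires GROUP BY first

Fix: Move ORDER BY to the end, after GROUP BY

Corrected query:
SELECT major, AVG(gpa) AS a FROM students GROUP BY major ORDER BY a

Result:
major     | a    
----------+------
Economics | 2.605
History   | 2.74 
CS        | 2.86 
Biology   | 3.91 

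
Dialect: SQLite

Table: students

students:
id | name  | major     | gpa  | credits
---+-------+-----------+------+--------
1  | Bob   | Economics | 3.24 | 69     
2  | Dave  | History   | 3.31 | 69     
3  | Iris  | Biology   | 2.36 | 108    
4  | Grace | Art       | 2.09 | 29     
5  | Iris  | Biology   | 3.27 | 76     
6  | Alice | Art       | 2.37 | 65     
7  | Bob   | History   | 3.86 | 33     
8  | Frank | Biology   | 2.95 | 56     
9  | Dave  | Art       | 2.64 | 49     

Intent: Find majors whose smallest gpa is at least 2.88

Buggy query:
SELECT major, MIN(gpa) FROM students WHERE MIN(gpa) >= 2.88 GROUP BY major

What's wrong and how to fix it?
Bug: MIN() in WHERE is a misuse of aggregate

Fix: Replace WHERE with HAVING after the GROUP BY

Corrected query:
SELECT major, MIN(gpa) FROM students GROUP BY major HAVING MIN(gpa) >= 2.88

Result:
major     | MIN(gpa)
----------+---------
Economics | 3.24    
History   | 3.31    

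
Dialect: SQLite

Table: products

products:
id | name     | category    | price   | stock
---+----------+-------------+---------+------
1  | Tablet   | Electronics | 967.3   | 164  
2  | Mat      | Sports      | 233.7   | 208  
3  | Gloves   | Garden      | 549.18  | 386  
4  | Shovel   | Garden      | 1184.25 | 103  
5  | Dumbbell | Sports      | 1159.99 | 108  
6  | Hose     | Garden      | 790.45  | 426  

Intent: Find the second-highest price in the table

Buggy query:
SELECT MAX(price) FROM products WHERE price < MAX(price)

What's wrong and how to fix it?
Bug: MAX(price) on the right of the comparison is an aggregate-in-WHERE error

Fix: Compute the overall MAX in a subquery, then take MAX of rows below it

Corrected query:
SELECT MAX(price) FROM products WHERE price < (SELECT MAX(price) FROM products)

Result:
MAX(price)
----------
1159.99   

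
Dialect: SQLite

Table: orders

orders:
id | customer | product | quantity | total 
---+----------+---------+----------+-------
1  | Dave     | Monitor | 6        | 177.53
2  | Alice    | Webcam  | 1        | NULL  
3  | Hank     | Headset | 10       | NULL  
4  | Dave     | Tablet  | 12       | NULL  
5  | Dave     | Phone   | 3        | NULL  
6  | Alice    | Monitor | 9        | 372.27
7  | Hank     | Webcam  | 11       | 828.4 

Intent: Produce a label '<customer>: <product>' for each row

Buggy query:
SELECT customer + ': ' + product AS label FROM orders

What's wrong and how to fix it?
Bug: '+' is numeric addition; on text columns SQLite converts them to 0 instead of concatenating

Fix: Replace + with || to concatenate text

Corrected query:
SELECT customer || ': ' || product AS label FROM orders

Result:
label         
--------------
Dave: Monitor 
Alice: Webcam 
Hank: Headset 
Dave: Tablet  
Dave: Phone   
Alice: Monitor
Hank: Webcam  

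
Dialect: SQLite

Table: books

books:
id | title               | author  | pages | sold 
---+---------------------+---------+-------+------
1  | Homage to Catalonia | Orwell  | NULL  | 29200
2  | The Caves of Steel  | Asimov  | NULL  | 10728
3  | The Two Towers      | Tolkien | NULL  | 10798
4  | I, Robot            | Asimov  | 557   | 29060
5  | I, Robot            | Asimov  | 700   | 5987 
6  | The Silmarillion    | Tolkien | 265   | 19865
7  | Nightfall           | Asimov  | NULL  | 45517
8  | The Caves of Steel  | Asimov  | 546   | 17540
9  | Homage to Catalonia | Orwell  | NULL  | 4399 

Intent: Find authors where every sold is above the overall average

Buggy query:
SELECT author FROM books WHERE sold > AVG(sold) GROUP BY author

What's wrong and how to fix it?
Bug: AVG() is an aggregate; it can't sit directly in WHERE

Fix: Use a subquery for AVG and a HAVING MIN(...) filter so the condition holds for every row in the group

Corrected query:
SELECT author FROM books GROUP BY author HAVING MIN(sold) > (SELECT AVG(sold) FROM books)

Result:
(no rows)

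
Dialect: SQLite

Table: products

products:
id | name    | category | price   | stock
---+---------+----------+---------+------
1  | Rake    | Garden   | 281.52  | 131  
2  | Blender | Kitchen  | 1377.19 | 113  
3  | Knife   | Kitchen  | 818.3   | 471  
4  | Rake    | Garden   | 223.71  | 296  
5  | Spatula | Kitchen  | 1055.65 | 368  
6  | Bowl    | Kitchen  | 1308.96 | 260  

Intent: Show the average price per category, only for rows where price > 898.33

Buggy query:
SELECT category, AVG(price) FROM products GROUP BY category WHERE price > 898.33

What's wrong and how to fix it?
Bug: Row-level WHERE must come before GROUP BY in the clause order

Fix: Place WHERE between FROM and GROUP BY

Corrected query:
SELECT category, AVG(price) FROM products WHERE price > 898.33 GROUP BY category

Result:
category | AVG(price) 
---------+------------
Kitchen  | 1247.266667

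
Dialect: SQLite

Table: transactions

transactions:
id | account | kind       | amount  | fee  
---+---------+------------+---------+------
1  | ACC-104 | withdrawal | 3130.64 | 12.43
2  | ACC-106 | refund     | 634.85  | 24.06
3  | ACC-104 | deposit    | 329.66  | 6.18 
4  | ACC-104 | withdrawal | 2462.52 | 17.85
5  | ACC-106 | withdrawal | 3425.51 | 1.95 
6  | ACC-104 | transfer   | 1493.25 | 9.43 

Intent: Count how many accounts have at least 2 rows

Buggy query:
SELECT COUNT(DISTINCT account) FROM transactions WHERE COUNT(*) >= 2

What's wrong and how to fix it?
Bug: WHERE filters individual rows, not groups, so a group-level COUNT is invalid there

Fix: Use a subquery that GROUPs and filters with HAVING, then count its rows

Corrected query:
SELECT COUNT(*) FROM (SELECT account FROM transactions GROUP BY account HAVING COUNT(*) >= 2)

Result:
COUNT(*)
--------
2       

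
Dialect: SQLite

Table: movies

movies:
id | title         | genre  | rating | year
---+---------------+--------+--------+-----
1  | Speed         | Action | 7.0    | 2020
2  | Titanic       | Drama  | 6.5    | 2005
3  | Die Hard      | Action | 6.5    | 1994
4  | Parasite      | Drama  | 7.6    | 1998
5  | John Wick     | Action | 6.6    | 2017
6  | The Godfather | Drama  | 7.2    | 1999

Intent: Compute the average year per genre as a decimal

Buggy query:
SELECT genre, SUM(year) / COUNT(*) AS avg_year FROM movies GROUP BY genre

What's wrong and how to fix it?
Bug: SUM(year) and COUNT(*) are both integers; the division truncates the fractional part

Fix: Cast one side to REAL so the division keeps the fractional part

Corrected query:
SELECT genre, SUM(year) * 1.0 / COUNT(*) AS avg_year FROM movies GROUP BY genre

Result:
genre  | avg_year   
-------+------------
Action | 2010.333333
Drama  | 2000.666667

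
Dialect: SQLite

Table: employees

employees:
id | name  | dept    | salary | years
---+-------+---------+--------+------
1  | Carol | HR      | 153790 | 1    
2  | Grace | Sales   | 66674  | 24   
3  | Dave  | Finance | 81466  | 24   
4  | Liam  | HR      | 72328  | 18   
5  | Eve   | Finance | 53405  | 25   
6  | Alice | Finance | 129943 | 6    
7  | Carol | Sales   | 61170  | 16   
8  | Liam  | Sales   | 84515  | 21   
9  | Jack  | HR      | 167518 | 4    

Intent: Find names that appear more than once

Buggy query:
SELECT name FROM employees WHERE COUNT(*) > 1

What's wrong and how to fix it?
Bug: COUNT(*) is an aggregate and cannot be used in WHERE

Fix: Group first, then use HAVING for the count condition

Corrected query:
SELECT name FROM employees GROUP BY name HAVING COUNT(*) > 1

Result:
name 
-----
Carol
Liam 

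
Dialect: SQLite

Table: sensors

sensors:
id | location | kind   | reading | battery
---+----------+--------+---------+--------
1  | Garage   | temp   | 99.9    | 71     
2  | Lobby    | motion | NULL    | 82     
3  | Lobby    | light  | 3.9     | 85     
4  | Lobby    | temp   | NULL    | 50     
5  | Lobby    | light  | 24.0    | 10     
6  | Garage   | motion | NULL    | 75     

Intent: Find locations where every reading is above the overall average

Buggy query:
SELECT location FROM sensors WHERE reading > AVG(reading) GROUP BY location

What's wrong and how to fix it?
Bug: AVG() is an aggregate; it can't sit directly in WHERE

Fix: Compute the overall average in a scalar subquery and compare each group's MIN against it in HAVING

Corrected query:
SELECT location FROM sensors GROUP BY location HAVING MIN(reading) > (SELECT AVG(reading) FROM sensors)

Result:
location
--------
Garage  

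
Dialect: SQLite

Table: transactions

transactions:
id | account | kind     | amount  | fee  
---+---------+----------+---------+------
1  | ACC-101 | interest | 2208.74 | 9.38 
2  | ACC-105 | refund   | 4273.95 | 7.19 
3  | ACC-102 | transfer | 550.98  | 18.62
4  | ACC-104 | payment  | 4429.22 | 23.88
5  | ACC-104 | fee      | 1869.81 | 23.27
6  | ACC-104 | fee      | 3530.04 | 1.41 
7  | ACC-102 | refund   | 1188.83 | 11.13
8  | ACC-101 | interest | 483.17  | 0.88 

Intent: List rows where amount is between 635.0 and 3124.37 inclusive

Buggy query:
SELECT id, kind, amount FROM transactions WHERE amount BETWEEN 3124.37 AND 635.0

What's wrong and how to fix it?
Bug: The bounds are reversed; BETWEEN a AND b requires a <= b to match anything

Fix: Swap the bounds so the smaller value comes first

Corrected query:
SELECT id, kind, amount FROM transactions WHERE amount BETWEEN 635.0 AND 3124.37

Result:
id | kind     | amount 
---+----------+--------
1  | interest | 2208.74
5  | fee      | 1869.81
7  | refund   | 1188.83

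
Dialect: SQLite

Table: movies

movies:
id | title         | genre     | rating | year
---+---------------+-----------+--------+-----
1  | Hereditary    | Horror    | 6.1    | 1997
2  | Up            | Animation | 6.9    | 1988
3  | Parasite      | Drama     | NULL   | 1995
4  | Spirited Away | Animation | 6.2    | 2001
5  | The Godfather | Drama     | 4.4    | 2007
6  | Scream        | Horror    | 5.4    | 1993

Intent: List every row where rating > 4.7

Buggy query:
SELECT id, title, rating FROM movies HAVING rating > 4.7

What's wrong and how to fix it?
Bug: HAVING filters the output of aggregation, but this query has no GROUP BY and no aggregate functions, so SQLite rejects it (HAVING clause on a non-aggregate query); the condition here is per row

Fix: Replace HAVING with WHERE since the condition applies to individual rows

Corrected query:
SELECT id, title, rating FROM movies WHERE rating > 4.7

Result:
id | title         | rating
---+---------------+-------
1  | Hereditary    | 6.1   
2  | Up            | 6.9   
4  | Spirited Away | 6.2   
6  | Scream        | 5.4   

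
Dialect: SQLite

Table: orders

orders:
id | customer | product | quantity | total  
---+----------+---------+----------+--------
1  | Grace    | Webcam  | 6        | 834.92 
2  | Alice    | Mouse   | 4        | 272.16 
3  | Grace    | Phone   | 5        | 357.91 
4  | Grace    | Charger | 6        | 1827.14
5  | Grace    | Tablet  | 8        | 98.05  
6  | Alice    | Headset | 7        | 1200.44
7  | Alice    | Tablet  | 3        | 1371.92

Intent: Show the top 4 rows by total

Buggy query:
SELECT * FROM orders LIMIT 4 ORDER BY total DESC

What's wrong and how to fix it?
Bug: ORDER BY cannot follow LIMIT; LIMIT is the final clause

Fix: Swap the clauses: ORDER BY first, then LIMIT

Corrected query:
SELECT * FROM orders ORDER BY total DESC LIMIT 4

Result:
id | customer | product | quantity | total  
---+----------+---------+----------+--------
4  | Grace    | Charger | 6        | 1827.14
7  | Alice    | Tablet  | 3        | 1371.92
6  | Alice    | Headset | 7        | 1200.44
1  | Grace    | Webcam  | 6        | 834.92 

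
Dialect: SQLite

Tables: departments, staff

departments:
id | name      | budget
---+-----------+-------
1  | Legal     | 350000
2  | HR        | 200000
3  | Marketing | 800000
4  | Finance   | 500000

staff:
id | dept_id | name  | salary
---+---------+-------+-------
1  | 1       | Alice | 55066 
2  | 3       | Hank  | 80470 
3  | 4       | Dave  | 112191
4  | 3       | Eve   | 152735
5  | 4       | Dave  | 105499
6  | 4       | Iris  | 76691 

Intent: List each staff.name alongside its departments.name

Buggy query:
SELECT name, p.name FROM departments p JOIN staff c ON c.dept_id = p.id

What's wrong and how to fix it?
Bug: 'name' exists in both joined tables, so the database can't tell which one is meant

Fix: Prefix ambiguous columns with the table alias

Corrected query:
SELECT c.name, p.name FROM departments p JOIN staff c ON c.dept_id = p.id

Result:
name  | name     
------+----------
Alice | Legal    
Hank  | Marketing
Dave  | Finance  
Eve   | Marketing
Dave  | Finance  
Iris  | Finance  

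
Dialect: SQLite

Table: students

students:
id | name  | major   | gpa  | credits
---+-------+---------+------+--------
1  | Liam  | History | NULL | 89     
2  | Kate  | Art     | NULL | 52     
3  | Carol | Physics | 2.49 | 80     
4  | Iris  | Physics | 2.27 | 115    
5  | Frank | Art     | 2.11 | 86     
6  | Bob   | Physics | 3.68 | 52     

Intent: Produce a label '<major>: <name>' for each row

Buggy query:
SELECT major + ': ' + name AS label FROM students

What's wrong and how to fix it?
Bug: '+' is numeric addition; on text columns SQLite converts them to 0 instead of concatenating

Fix: Replace + with || to concatenate text

Corrected query:
SELECT major || ': ' || name AS label FROM students

Result:
label         
--------------
History: Liam 
Art: Kate     
Physics: Carol
Physics: Iris 
Art: Frank    
Physics: Bob  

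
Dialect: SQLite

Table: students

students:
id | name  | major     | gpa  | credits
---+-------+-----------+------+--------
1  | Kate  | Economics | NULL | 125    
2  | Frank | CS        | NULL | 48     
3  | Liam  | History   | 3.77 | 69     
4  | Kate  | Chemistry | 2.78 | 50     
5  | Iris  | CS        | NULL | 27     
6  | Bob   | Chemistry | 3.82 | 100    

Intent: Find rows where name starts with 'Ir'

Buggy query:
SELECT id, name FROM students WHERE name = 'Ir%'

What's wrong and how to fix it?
Bug: Wildcards only work with LIKE; '=' treats '%' as a literal character

Fix: Use LIKE for wildcard pattern matching

Corrected query:
SELECT id, name FROM students WHERE name LIKE 'Ir%'

Result:
id | name
---+-----
5  | Iris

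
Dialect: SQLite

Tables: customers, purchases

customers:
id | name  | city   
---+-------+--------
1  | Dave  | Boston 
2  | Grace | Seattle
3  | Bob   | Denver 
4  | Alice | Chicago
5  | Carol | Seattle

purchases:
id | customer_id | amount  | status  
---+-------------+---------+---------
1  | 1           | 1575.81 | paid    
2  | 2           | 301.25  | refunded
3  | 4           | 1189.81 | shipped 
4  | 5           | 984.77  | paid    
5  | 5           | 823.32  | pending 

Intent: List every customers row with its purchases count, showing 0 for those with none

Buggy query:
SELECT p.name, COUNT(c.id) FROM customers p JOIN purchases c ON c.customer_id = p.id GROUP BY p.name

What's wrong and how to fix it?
Bug: An inner join excludes parents with zero children

Fix: Switch to LEFT JOIN to retain unmatched parent rows

Corrected query:
SELECT p.name, COUNT(c.id) FROM customers p LEFT JOIN purchases c ON c.customer_id = p.id GROUP BY p.name

Result:
name  | COUNT(c.id)
------+------------
Alice | 1          
Bob   | 0          
Carol | 2          
Dave  | 1          
Grace | 1          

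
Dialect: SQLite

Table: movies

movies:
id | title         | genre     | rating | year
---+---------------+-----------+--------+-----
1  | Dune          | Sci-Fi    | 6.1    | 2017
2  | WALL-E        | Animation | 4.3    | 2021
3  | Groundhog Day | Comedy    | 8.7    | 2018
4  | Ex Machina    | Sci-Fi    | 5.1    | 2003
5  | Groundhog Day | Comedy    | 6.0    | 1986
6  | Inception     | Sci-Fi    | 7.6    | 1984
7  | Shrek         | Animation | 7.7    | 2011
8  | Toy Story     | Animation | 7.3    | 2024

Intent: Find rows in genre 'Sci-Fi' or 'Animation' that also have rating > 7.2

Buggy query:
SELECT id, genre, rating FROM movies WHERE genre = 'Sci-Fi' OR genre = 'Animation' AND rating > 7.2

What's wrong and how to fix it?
Bug: Without parentheses, AND is evaluated before OR, so the rating filter only applies to the 'Animation' branch

Fix: Add parentheses around the OR so the AND applies to both alternatives

Corrected query:
SELECT id, genre, rating FROM movies WHERE (genre = 'Sci-Fi' OR genre = 'Animation') AND rating > 7.2

Result:
id | genre     | rating
---+-----------+-------
6  | Sci-Fi    | 7.6   
7  | Animation | 7.7   
8  | Animation | 7.3   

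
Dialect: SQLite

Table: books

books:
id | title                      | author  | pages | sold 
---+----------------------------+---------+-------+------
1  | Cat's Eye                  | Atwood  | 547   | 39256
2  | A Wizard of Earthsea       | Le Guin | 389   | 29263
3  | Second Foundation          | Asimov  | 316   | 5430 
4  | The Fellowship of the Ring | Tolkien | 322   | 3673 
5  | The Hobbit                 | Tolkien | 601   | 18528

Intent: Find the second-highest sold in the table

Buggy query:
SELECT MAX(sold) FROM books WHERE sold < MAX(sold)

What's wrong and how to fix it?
Bug: MAX(sold) on the right of the comparison is an aggregate-in-WHERE error

Fix: Put the inner MAX in a scalar subquery

Corrected query:
SELECT MAX(sold) FROM books WHERE sold < (SELECT MAX(sold) FROM books)

Result:
MAX(sold)
---------
29263    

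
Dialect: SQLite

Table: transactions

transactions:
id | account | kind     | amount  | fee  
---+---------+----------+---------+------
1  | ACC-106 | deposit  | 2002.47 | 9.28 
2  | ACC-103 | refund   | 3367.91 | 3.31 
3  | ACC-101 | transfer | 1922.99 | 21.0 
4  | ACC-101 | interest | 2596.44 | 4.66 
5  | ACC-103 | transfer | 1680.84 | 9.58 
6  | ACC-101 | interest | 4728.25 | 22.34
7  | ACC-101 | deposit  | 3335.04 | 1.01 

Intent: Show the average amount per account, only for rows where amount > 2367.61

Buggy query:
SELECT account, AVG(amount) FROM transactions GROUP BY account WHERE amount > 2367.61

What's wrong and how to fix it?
Bug: Row-level WHERE must come before GROUP BY in the clause order

Fix: Place WHERE between FROM and GROUP BY

Corrected query:
SELECT account, AVG(amount) FROM transactions WHERE amount > 2367.61 GROUP BY account

Result:
account | AVG(amount)
--------+------------
ACC-101 | 3553.243333
ACC-103 | 3367.91    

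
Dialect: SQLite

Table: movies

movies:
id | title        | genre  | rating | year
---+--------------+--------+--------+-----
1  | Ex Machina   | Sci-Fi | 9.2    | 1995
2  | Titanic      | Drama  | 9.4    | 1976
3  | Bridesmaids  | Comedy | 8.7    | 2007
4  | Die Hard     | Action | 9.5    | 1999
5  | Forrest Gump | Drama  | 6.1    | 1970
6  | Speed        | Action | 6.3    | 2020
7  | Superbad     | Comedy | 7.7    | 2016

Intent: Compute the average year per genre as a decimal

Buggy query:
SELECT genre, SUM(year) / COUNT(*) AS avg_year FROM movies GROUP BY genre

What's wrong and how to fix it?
Bug: Both operands are integers, so '/' performs integer division and truncates

Fix: Cast one side to REAL so the division keeps the fractional part

Corrected query:
SELECT genre, SUM(year) * 1.0 / COUNT(*) AS avg_year FROM movies GROUP BY genre

Result:
genre  | avg_year
-------+---------
Action | 2009.5  
Comedy | 2011.5  
Drama  | 1973    
Sci-Fi | 1995    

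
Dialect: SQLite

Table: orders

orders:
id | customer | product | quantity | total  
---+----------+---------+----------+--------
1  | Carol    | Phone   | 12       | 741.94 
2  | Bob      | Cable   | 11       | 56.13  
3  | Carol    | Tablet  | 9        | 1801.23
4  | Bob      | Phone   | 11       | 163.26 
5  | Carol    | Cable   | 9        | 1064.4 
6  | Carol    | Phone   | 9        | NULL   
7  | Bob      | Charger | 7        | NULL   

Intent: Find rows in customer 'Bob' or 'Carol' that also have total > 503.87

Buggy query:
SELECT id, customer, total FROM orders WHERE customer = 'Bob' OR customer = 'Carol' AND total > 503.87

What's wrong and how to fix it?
Bug: Without parentheses, AND is evaluated before OR, so the total filter only applies to the 'Carol' branch

Fix: Add parentheses around the OR so the AND applies to both alternatives

Corrected query:
SELECT id, customer, total FROM orders WHERE (customer = 'Bob' OR customer = 'Carol') AND total > 503.87

Result:
id | customer | total  
---+----------+--------
1  | Carol    | 741.94 
3  | Carol    | 1801.23
5  | Carol    | 1064.4 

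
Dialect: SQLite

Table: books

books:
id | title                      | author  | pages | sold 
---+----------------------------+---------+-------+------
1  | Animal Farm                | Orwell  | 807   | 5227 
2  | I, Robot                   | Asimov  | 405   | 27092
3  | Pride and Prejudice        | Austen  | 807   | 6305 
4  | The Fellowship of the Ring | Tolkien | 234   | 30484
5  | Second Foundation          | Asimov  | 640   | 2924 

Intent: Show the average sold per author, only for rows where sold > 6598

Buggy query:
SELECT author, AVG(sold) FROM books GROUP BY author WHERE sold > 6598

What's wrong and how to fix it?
Bug: WHERE cannot follow GROUP BY

Fix: Move the WHERE clause before GROUP BY

Corrected query:
SELECT author, AVG(sold) FROM books WHERE sold > 6598 GROUP BY author

Result:
author  | AVG(sold)
--------+----------
Asimov  | 27092    
Tolkien | 30484    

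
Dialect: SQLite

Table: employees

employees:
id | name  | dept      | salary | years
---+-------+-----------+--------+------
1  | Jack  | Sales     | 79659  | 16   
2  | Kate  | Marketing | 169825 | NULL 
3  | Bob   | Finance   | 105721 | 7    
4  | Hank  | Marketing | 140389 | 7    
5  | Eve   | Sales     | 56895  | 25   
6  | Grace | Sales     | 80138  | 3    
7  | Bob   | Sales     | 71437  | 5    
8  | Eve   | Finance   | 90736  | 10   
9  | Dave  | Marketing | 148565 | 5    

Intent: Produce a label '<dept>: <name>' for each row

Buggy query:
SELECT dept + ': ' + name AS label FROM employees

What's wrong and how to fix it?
Bug: '+' is numeric addition; on text columns SQLite converts them to 0 instead of concatenating

Fix: Use the || operator for string concatenation

Corrected query:
SELECT dept || ': ' || name AS label FROM employees

Result:
label          
---------------
Sales: Jack    
Marketing: Kate
Finance: Bob   
Marketing: Hank
Sales: Eve     
Sales: Grace   
Sales: Bob     
Finance: Eve   
Marketing: Dave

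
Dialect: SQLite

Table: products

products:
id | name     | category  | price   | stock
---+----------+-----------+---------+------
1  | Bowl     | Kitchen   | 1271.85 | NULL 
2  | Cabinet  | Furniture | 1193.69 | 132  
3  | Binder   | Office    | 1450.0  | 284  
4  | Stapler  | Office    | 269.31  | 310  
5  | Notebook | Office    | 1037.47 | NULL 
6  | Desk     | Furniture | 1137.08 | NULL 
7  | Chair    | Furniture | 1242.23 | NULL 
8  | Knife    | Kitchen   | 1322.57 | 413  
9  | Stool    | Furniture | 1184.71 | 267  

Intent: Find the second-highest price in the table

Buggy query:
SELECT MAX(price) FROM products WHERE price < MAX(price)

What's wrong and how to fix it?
Bug: MAX(price) on the right of the comparison is an aggregate-in-WHERE error

Fix: Compute the overall MAX in a subquery, then take MAX of rows below it

Corrected query:
SELECT MAX(price) FROM products WHERE price < (SELECT MAX(price) FROM products)

Result:
MAX(price)
----------
1322.57   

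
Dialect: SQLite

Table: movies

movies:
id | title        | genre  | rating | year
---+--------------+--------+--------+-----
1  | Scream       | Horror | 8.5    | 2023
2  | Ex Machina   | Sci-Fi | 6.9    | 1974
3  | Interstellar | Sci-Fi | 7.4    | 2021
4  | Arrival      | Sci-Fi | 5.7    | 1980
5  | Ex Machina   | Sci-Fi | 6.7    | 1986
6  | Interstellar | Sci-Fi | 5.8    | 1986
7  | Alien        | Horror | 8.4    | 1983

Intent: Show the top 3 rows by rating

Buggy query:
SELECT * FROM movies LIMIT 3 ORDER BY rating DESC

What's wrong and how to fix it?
Bug: LIMIT must come after ORDER BY

Fix: Swap the clauses: ORDER BY first, then LIMIT

Corrected query:
SELECT * FROM movies ORDER BY rating DESC LIMIT 3

Result:
id | title        | genre  | rating | year
---+--------------+--------+--------+-----
1  | Scream       | Horror | 8.5    | 2023
7  | Alien        | Horror | 8.4    | 1983
3  | Interstellar | Sci-Fi | 7.4    | 2021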